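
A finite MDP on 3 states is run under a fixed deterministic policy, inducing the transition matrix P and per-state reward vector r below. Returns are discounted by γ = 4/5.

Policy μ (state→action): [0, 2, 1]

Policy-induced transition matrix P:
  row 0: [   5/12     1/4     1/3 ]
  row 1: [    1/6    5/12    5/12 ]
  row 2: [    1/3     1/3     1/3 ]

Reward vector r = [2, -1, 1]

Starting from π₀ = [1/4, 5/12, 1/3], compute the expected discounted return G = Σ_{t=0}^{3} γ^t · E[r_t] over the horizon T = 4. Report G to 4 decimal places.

t=0: π = [0.2500, 0.4167, 0.3333], E[r] = 0.4167, γ^t·E[r] = 0.416667, running G = 0.416667
t=1: π = [0.2847, 0.3472, 0.3681], E[r] = 0.5903, γ^t·E[r] = 0.472222, running G = 0.888889
t=2: π = [0.2992, 0.3385, 0.3623], E[r] = 0.6221, γ^t·E[r] = 0.398148, running G = 1.287037
t=3: π = [0.3018, 0.3366, 0.3615], E[r] = 0.6286, γ^t·E[r] = 0.321852, running G = 1.608889

G = 1.6089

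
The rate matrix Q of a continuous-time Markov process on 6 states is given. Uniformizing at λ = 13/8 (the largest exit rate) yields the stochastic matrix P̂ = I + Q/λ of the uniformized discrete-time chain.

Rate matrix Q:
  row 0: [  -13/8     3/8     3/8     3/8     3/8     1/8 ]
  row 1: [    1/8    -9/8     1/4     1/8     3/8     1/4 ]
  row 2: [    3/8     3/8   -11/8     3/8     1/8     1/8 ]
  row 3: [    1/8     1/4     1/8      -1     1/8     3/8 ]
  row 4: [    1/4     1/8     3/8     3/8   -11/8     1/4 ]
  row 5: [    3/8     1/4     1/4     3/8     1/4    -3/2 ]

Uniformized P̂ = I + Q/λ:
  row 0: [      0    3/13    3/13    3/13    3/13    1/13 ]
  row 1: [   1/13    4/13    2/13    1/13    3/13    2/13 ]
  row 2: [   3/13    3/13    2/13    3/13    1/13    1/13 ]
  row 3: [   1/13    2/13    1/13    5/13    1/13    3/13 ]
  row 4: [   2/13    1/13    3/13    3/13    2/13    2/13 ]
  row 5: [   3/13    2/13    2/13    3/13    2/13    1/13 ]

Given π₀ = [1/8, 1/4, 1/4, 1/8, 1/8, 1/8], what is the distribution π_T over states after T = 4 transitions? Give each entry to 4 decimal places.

π = [0.1243, 0.1940, 0.1567, 0.2372, 0.1482, 0.1396]

t=0: π = [0.1250, 0.2500, 0.2500, 0.1250, 0.1250, 0.1250]
t=1: π = [0.1346, 0.2115, 0.1635, 0.2115, 0.1538, 0.1250]
t=2: π = [0.1228, 0.1975, 0.1598, 0.2308, 0.1516, 0.1376]
t=3: π = [0.1249, 0.1943, 0.1572, 0.2359, 0.1484, 0.1393]
t=4: π = [0.1243, 0.1940, 0.1567, 0.2372, 0.1482, 0.1396]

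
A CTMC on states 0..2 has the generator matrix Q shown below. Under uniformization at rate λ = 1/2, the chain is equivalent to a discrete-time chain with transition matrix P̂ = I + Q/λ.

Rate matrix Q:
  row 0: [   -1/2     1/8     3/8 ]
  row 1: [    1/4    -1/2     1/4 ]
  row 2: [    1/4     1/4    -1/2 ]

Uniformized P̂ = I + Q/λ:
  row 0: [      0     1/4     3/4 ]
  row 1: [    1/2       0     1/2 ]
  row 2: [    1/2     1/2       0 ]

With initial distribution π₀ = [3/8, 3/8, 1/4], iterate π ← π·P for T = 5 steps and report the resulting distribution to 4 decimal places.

π = [0.3320, 0.2715, 0.3965]

t=0: π = [0.3750, 0.3750, 0.2500]
t=1: π = [0.3125, 0.2188, 0.4688]
t=2: π = [0.3438, 0.3125, 0.3438]
t=3: π = [0.3281, 0.2578, 0.4141]
t=4: π = [0.3359, 0.2891, 0.3750]
t=5: π = [0.3320, 0.2715, 0.3965]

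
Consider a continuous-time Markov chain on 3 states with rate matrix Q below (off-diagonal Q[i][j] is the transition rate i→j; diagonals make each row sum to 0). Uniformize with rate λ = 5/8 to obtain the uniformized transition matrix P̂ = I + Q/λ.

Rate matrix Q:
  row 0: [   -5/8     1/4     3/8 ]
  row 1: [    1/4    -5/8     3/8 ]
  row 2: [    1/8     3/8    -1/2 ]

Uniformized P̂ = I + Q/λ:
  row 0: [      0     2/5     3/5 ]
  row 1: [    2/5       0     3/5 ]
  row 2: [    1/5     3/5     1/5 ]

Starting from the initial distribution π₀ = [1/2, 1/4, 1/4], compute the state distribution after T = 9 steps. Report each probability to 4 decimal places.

π = [0.2246, 0.3468, 0.4286]

t=0: π = [0.5000, 0.2500, 0.2500]
t=1: π = [0.1500, 0.3500, 0.5000]
t=2: π = [0.2400, 0.3600, 0.4000]
t=3: π = [0.2240, 0.3360, 0.4400]
t=4: π = [0.2224, 0.3536, 0.4240]
t=5: π = [0.2262, 0.3434, 0.4304]
t=6: π = [0.2234, 0.3487, 0.4278]
t=7: π = [0.2251, 0.3461, 0.4289]
t=8: π = [0.2242, 0.3473, 0.4285]
t=9: π = [0.2246, 0.3468, 0.4286]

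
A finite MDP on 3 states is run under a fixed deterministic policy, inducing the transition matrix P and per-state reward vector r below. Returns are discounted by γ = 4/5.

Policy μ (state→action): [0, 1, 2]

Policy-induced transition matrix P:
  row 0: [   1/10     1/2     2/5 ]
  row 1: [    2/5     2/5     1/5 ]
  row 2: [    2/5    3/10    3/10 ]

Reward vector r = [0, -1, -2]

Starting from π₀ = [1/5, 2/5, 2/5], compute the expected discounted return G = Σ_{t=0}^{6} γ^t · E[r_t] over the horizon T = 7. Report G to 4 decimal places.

t=0: π = [0.2000, 0.4000, 0.4000], E[r] = -1.2000, γ^t·E[r] = -1.200000, running G = -1.200000
t=1: π = [0.3400, 0.3800, 0.2800], E[r] = -0.9400, γ^t·E[r] = -0.752000, running G = -1.952000
t=2: π = [0.2980, 0.4060, 0.2960], E[r] = -0.9980, γ^t·E[r] = -0.638720, running G = -2.590720
t=3: π = [0.3106, 0.4002, 0.2892], E[r] = -0.9786, γ^t·E[r] = -0.501043, running G = -3.091763
t=4: π = [0.3068, 0.4021, 0.2910], E[r] = -0.9842, γ^t·E[r] = -0.403137, running G = -3.494900
t=5: π = [0.3080, 0.4016, 0.2905], E[r] = -0.9825, γ^t·E[r] = -0.321950, running G = -3.816850
t=6: π = [0.3076, 0.4017, 0.2906], E[r] = -0.9830, γ^t·E[r] = -0.257694, running G = -4.074544

G = -4.0745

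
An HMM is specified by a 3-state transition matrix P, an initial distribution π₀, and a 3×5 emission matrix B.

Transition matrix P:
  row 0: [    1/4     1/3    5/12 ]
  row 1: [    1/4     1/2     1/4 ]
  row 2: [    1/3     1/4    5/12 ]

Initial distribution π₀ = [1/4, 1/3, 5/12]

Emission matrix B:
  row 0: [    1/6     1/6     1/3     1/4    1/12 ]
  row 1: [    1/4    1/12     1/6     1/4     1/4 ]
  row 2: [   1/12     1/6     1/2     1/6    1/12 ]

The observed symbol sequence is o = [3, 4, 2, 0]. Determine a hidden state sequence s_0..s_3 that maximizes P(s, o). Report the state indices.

path = [1, 1, 1, 1]

t=0: δ = [6.250e-02, 8.333e-02, 6.944e-02]  (obs o_0=3)
t=1: δ = [1.929e-03, 1.042e-02, 2.411e-03]  ψ = [2, 1, 2]  (obs o_1=4)
t=2: δ = [8.681e-04, 8.681e-04, 1.302e-03]  ψ = [1, 1, 1]  (obs o_2=2)
t=3: δ = [7.234e-05, 1.085e-04, 4.521e-05]  ψ = [2, 1, 2]  (obs o_3=0)
backtrack: best end state = 1; path = [1, 1, 1, 1]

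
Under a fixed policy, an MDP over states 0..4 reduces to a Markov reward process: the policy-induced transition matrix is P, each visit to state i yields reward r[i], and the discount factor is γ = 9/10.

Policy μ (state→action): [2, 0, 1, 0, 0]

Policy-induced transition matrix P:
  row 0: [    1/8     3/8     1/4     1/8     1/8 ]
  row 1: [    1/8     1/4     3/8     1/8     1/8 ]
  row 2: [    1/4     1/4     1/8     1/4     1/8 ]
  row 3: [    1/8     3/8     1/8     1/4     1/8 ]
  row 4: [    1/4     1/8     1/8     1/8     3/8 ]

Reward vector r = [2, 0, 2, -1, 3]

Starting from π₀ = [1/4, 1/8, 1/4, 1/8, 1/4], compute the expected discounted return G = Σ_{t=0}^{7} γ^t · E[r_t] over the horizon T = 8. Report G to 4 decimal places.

t=0: π = [0.2500, 0.1250, 0.2500, 0.1250, 0.2500], E[r] = 1.6250, γ^t·E[r] = 1.625000, running G = 1.625000
t=1: π = [0.1875, 0.2656, 0.1875, 0.1719, 0.1875], E[r] = 1.1406, γ^t·E[r] = 1.026563, running G = 2.651563
t=2: π = [0.1719, 0.2715, 0.2148, 0.1699, 0.1719], E[r] = 1.1191, γ^t·E[r] = 0.906504, running G = 3.558066
t=3: π = [0.1733, 0.2712, 0.2144, 0.1731, 0.1680], E[r] = 1.1062, γ^t·E[r] = 0.806421, running G = 4.364487
t=4: π = [0.1728, 0.2723, 0.2145, 0.1734, 0.1670], E[r] = 1.1021, γ^t·E[r] = 0.723076, running G = 5.087563
t=5: π = [0.1727, 0.2724, 0.2147, 0.1735, 0.1667], E[r] = 1.1015, γ^t·E[r] = 0.650410, running G = 5.737972
t=6: π = [0.1727, 0.2724, 0.2147, 0.1735, 0.1667], E[r] = 1.1013, γ^t·E[r] = 0.585260, running G = 6.323232
t=7: π = [0.1727, 0.2724, 0.2147, 0.1735, 0.1667], E[r] = 1.1012, γ^t·E[r] = 0.526708, running G = 6.849940

G = 6.8499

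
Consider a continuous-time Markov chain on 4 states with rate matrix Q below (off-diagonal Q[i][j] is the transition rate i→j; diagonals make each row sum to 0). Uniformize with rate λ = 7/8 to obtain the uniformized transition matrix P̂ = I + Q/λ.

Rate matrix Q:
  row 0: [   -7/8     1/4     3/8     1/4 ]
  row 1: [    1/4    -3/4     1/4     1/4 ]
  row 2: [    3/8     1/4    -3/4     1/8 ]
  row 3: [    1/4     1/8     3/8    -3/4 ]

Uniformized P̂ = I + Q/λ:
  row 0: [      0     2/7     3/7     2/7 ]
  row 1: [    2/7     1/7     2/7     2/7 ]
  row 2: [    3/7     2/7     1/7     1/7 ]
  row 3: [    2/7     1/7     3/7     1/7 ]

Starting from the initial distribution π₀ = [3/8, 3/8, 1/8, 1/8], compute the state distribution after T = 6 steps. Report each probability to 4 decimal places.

t=0: π = [0.3750, 0.3750, 0.1250, 0.1250]
t=1: π = [0.1964, 0.2143, 0.3393, 0.2500]
t=2: π = [0.2781, 0.2194, 0.3010, 0.2015]
t=3: π = [0.2493, 0.2256, 0.3112, 0.2139]
t=4: π = [0.2590, 0.2229, 0.3074, 0.2107]
t=5: π = [0.2556, 0.2238, 0.3089, 0.2117]
t=6: π = [0.2568, 0.2235, 0.3084, 0.2113]

π = [0.2568, 0.2235, 0.3084, 0.2113]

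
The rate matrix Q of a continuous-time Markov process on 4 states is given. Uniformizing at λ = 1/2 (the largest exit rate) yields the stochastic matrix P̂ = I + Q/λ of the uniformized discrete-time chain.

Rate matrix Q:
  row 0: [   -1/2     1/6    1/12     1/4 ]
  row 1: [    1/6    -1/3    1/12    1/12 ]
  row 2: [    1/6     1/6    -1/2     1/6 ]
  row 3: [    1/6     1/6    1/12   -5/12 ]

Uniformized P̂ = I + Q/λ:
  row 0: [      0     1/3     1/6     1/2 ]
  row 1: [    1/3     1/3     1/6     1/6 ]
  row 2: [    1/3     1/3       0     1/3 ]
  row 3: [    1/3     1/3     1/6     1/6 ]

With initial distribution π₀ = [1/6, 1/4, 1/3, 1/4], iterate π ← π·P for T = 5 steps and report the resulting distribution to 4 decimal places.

t=0: π = [0.1667, 0.2500, 0.3333, 0.2500]
t=1: π = [0.2778, 0.3333, 0.1111, 0.2778]
t=2: π = [0.2407, 0.3333, 0.1481, 0.2778]
t=3: π = [0.2531, 0.3333, 0.1420, 0.2716]
t=4: π = [0.2490, 0.3333, 0.1430, 0.2747]
t=5: π = [0.2503, 0.3333, 0.1428, 0.2735]

π = [0.2503, 0.3333, 0.1428, 0.2735]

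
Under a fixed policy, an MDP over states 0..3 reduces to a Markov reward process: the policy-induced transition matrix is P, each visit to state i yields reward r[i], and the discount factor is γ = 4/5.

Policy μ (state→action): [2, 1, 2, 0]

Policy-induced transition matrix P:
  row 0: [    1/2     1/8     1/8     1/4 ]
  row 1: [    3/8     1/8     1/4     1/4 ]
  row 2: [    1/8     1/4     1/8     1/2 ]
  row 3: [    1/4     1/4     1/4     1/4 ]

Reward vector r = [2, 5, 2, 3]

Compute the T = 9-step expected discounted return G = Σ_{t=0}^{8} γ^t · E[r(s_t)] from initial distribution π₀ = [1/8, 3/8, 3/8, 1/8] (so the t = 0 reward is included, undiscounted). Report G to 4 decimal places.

t=0: π = [0.1250, 0.3750, 0.3750, 0.1250], E[r] = 3.2500, γ^t·E[r] = 3.250000, running G = 3.250000
t=1: π = [0.2813, 0.1875, 0.1875, 0.3438], E[r] = 2.9063, γ^t·E[r] = 2.325000, running G = 5.575000
t=2: π = [0.3203, 0.1914, 0.1914, 0.2969], E[r] = 2.8711, γ^t·E[r] = 1.837500, running G = 7.412500
t=3: π = [0.3301, 0.1860, 0.1860, 0.2979], E[r] = 2.8560, γ^t·E[r] = 1.462250, running G = 8.874750
t=4: π = [0.3325, 0.1855, 0.1855, 0.2965], E[r] = 2.8530, γ^t·E[r] = 1.168575, running G = 10.043325
t=5: π = [0.3331, 0.1852, 0.1852, 0.2964], E[r] = 2.8521, γ^t·E[r] = 0.934583, running G = 10.977908
t=6: π = [0.3333, 0.1852, 0.1852, 0.2963], E[r] = 2.8519, γ^t·E[r] = 0.747614, running G = 11.725521
t=7: π = [0.3333, 0.1852, 0.1852, 0.2963], E[r] = 2.8519, γ^t·E[r] = 0.598080, running G = 12.323601
t=8: π = [0.3333, 0.1852, 0.1852, 0.2963], E[r] = 2.8519, γ^t·E[r] = 0.478462, running G = 12.802064

G = 12.8021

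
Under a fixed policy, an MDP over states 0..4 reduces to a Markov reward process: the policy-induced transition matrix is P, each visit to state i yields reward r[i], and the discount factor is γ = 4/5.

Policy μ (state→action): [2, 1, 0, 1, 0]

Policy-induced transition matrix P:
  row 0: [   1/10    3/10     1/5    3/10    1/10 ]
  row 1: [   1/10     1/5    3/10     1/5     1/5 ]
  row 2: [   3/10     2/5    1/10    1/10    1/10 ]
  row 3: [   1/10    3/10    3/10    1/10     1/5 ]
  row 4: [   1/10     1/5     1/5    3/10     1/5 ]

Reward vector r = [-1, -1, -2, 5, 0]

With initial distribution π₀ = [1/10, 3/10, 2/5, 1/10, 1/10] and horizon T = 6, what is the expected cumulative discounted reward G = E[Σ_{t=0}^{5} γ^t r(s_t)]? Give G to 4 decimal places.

G = -0.5630

t=0: π = [0.1000, 0.3000, 0.4000, 0.1000, 0.1000], E[r] = -0.7000, γ^t·E[r] = -0.700000, running G = -0.700000
t=1: π = [0.1800, 0.3000, 0.2000, 0.1700, 0.1500], E[r] = -0.0300, γ^t·E[r] = -0.024000, running G = -0.724000
t=2: π = [0.1400, 0.2750, 0.2270, 0.1960, 0.1620], E[r] = 0.1110, γ^t·E[r] = 0.071040, running G = -0.652960
t=3: π = [0.1454, 0.2790, 0.2244, 0.1879, 0.1633], E[r] = 0.0663, γ^t·E[r] = 0.033946, running G = -0.619014
t=4: π = [0.1449, 0.2782, 0.2243, 0.1896, 0.1630], E[r] = 0.0766, γ^t·E[r] = 0.031379, running G = -0.587635
t=5: π = [0.1449, 0.2783, 0.2244, 0.1894, 0.1631], E[r] = 0.0751, γ^t·E[r] = 0.024620, running G = -0.563015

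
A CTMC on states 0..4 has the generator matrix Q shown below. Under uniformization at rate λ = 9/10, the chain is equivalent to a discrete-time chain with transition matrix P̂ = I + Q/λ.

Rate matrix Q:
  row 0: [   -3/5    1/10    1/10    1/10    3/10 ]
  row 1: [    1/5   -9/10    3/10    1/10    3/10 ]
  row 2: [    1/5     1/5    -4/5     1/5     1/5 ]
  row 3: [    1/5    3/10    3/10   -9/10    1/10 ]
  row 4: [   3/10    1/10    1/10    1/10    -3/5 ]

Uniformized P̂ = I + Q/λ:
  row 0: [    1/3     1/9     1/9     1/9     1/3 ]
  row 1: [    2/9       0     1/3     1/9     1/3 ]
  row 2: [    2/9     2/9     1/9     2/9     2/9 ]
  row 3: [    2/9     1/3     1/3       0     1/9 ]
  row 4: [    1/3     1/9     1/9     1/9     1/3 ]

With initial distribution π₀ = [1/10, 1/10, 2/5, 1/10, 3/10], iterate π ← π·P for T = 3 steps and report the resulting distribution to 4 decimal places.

t=0: π = [0.1000, 0.1000, 0.4000, 0.1000, 0.3000]
t=1: π = [0.2667, 0.1667, 0.1556, 0.1444, 0.2667]
t=2: π = [0.2815, 0.1420, 0.1802, 0.1123, 0.2840]
t=3: π = [0.2850, 0.1403, 0.1676, 0.1187, 0.2883]

π = [0.2850, 0.1403, 0.1676, 0.1187, 0.2883]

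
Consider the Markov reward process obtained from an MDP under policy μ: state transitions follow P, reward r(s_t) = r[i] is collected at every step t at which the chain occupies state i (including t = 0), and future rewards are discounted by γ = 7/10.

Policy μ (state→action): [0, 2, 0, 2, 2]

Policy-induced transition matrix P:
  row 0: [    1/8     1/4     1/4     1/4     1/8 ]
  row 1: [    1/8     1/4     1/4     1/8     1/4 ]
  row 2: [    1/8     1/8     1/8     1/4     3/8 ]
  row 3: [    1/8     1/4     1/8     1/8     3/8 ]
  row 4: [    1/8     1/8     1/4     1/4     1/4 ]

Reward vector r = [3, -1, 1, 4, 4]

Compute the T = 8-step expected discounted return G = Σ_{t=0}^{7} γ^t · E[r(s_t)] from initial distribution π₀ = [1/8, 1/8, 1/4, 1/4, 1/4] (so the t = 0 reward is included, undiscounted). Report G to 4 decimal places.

t=0: π = [0.1250, 0.1250, 0.2500, 0.2500, 0.2500], E[r] = 2.5000, γ^t·E[r] = 2.500000, running G = 2.500000
t=1: π = [0.1250, 0.1875, 0.1875, 0.2031, 0.2969], E[r] = 2.3750, γ^t·E[r] = 1.662500, running G = 4.162500
t=2: π = [0.1250, 0.1895, 0.2012, 0.2012, 0.2832], E[r] = 2.3242, γ^t·E[r] = 1.138867, running G = 5.301367
t=3: π = [0.1250, 0.1895, 0.1997, 0.2012, 0.2847], E[r] = 2.3286, γ^t·E[r] = 0.798714, running G = 6.100082
t=4: π = [0.1250, 0.1895, 0.1999, 0.2012, 0.2845], E[r] = 2.3281, γ^t·E[r] = 0.558968, running G = 6.659050
t=5: π = [0.1250, 0.1895, 0.1999, 0.2012, 0.2845], E[r] = 2.3281, γ^t·E[r] = 0.391289, running G = 7.050339
t=6: π = [0.1250, 0.1895, 0.1999, 0.2012, 0.2845], E[r] = 2.3281, γ^t·E[r] = 0.273901, running G = 7.324240
t=7: π = [0.1250, 0.1895, 0.1999, 0.2012, 0.2845], E[r] = 2.3281, γ^t·E[r] = 0.191731, running G = 7.515972

G = 7.5160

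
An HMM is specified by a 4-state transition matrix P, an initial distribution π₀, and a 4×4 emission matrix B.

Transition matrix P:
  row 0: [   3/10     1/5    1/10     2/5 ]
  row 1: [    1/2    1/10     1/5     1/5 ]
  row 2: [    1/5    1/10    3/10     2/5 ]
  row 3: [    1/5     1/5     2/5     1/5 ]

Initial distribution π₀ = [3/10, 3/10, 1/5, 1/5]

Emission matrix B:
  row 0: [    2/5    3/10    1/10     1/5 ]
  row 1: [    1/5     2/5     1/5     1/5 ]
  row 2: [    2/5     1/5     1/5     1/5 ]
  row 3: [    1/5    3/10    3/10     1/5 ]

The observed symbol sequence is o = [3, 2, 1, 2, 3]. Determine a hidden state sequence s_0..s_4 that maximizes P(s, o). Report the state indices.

t=0: δ = [6.000e-02, 6.000e-02, 4.000e-02, 4.000e-02]  (obs o_0=3)
t=1: δ = [3.000e-03, 2.400e-03, 3.200e-03, 7.200e-03]  ψ = [1, 0, 3, 0]  (obs o_1=2)
t=2: δ = [4.320e-04, 5.760e-04, 5.760e-04, 4.320e-04]  ψ = [3, 3, 3, 3]  (obs o_2=1)
t=3: δ = [2.880e-05, 1.728e-05, 3.456e-05, 6.912e-05]  ψ = [1, 0, 2, 2]  (obs o_3=2)
t=4: δ = [2.765e-06, 2.765e-06, 5.530e-06, 2.765e-06]  ψ = [3, 3, 3, 2]  (obs o_4=3)
backtrack: best end state = 2; path = [0, 3, 2, 3, 2]

path = [0, 3, 2, 3, 2]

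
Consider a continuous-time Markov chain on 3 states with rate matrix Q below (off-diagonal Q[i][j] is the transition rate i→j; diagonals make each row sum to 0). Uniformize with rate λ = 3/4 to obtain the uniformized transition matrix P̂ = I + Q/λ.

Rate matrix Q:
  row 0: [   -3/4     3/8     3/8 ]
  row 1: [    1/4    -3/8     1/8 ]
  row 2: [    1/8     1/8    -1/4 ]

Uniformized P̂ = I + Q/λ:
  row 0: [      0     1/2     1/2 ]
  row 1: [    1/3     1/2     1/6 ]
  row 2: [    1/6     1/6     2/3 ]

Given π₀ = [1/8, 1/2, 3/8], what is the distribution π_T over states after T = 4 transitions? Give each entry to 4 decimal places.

t=0: π = [0.1250, 0.5000, 0.3750]
t=1: π = [0.2292, 0.3750, 0.3958]
t=2: π = [0.1910, 0.3681, 0.4410]
t=3: π = [0.1962, 0.3530, 0.4508]
t=4: π = [0.1928, 0.3497, 0.4575]

π = [0.1928, 0.3497, 0.4575]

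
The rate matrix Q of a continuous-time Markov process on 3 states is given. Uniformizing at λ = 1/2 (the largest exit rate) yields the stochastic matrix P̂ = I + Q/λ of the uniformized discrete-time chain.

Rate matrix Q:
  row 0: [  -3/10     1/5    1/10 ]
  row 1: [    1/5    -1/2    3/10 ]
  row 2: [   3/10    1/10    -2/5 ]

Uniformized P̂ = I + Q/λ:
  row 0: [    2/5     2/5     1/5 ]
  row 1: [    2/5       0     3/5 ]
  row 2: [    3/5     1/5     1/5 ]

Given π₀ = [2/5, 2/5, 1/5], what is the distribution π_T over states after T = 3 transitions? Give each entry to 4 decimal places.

π = [0.4560, 0.2448, 0.2992]

t=0: π = [0.4000, 0.4000, 0.2000]
t=1: π = [0.4400, 0.2000, 0.3600]
t=2: π = [0.4720, 0.2480, 0.2800]
t=3: π = [0.4560, 0.2448, 0.2992]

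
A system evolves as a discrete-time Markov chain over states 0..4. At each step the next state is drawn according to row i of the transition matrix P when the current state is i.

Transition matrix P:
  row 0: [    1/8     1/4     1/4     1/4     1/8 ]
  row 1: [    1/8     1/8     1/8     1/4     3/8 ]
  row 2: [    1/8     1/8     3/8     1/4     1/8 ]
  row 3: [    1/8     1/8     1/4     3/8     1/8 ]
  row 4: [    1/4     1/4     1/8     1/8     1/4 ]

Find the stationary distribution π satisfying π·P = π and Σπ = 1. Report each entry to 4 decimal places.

π = [0.1488, 0.1674, 0.2346, 0.2585, 0.1907]

Balance equations π_j = Σ_i π_i·P[i][j]:
  π_0 = 1/8·π_0 + 1/8·π_1 + 1/8·π_2 + 1/8·π_3 + 1/4·π_4
  π_1 = 1/4·π_0 + 1/8·π_1 + 1/8·π_2 + 1/8·π_3 + 1/4·π_4
  π_2 = 1/4·π_0 + 1/8·π_1 + 3/8·π_2 + 1/4·π_3 + 1/8·π_4
  π_3 = 1/4·π_0 + 1/4·π_1 + 1/4·π_2 + 3/8·π_3 + 1/8·π_4
  normalize: π_0 + π_1 + π_2 + π_3 + π_4 = 1
Solving the linear system gives exactly π = [32/215, 36/215, 353/1505, 389/1505, 41/215].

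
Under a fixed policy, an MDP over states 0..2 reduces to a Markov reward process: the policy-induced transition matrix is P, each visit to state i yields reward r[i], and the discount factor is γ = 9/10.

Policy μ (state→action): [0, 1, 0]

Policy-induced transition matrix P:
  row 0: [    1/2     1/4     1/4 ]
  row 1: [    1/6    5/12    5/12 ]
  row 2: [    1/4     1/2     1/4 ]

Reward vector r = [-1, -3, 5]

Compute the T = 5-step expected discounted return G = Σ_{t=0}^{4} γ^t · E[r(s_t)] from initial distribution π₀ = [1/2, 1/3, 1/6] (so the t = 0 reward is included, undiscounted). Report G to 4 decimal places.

t=0: π = [0.5000, 0.3333, 0.1667], E[r] = -0.6667, γ^t·E[r] = -0.666667, running G = -0.666667
t=1: π = [0.3472, 0.3472, 0.3056], E[r] = 0.1389, γ^t·E[r] = 0.125000, running G = -0.541667
t=2: π = [0.3079, 0.3843, 0.3079], E[r] = 0.0787, γ^t·E[r] = 0.063750, running G = -0.477917
t=3: π = [0.2949, 0.3910, 0.3140], E[r] = 0.1022, γ^t·E[r] = 0.074531, running G = -0.403385
t=4: π = [0.2912, 0.3937, 0.3152], E[r] = 0.1037, γ^t·E[r] = 0.068006, running G = -0.335379

G = -0.3354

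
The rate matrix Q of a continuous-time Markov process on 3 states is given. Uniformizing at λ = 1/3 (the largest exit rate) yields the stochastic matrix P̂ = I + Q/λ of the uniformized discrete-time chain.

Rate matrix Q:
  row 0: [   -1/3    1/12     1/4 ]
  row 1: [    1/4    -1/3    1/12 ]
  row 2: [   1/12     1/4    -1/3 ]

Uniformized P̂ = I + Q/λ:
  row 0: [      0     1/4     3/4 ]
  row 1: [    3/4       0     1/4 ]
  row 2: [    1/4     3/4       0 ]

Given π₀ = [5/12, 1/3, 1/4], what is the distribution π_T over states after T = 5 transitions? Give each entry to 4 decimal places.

π = [0.3404, 0.3384, 0.3212]

t=0: π = [0.4167, 0.3333, 0.2500]
t=1: π = [0.3125, 0.2917, 0.3958]
t=2: π = [0.3177, 0.3750, 0.3073]
t=3: π = [0.3581, 0.3099, 0.3320]
t=4: π = [0.3154, 0.3385, 0.3460]
t=5: π = [0.3404, 0.3384, 0.3212]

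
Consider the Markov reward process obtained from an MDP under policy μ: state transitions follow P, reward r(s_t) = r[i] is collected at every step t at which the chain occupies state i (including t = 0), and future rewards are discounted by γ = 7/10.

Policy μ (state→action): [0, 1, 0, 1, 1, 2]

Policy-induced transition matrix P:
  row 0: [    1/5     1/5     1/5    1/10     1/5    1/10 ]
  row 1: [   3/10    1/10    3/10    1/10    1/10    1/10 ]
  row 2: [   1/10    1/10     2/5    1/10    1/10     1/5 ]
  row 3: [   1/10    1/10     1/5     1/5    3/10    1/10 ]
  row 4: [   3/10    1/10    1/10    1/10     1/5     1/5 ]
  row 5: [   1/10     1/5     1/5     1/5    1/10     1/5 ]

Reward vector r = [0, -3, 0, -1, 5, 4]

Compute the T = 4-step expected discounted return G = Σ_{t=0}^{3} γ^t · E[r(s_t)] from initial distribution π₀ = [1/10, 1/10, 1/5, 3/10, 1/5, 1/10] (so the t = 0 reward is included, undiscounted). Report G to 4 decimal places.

t=0: π = [0.1000, 0.1000, 0.2000, 0.3000, 0.2000, 0.1000], E[r] = 0.8000, γ^t·E[r] = 0.800000, running G = 0.800000
t=1: π = [0.1700, 0.1200, 0.2300, 0.1400, 0.1900, 0.1500], E[r] = 1.0500, γ^t·E[r] = 0.735000, running G = 1.535000
t=2: π = [0.1790, 0.1320, 0.2390, 0.1290, 0.1640, 0.1570], E[r] = 0.9230, γ^t·E[r] = 0.452270, running G = 1.987270
t=3: π = [0.1771, 0.1336, 0.2446, 0.1286, 0.1601, 0.1560], E[r] = 0.8951, γ^t·E[r] = 0.307019, running G = 2.294289

G = 2.2943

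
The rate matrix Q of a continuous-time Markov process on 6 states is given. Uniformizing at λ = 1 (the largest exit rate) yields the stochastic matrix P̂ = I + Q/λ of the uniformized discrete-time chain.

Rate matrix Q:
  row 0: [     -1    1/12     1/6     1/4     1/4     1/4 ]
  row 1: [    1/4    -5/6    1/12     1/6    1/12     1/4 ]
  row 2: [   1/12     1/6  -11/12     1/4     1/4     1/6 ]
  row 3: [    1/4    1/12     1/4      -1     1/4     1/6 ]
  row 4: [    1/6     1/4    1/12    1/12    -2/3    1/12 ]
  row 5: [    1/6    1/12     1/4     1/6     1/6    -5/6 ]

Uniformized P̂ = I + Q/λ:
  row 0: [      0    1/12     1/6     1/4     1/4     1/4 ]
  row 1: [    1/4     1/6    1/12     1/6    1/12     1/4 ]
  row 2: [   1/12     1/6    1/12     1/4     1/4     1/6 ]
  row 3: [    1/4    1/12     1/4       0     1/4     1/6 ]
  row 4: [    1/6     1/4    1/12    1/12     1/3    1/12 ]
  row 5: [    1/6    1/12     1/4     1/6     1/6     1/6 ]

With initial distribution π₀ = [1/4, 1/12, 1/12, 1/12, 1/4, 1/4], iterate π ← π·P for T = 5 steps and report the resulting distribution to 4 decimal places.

t=0: π = [0.2500, 0.0833, 0.0833, 0.0833, 0.2500, 0.2500]
t=1: π = [0.1319, 0.1389, 0.1597, 0.1597, 0.2361, 0.1736]
t=2: π = [0.1563, 0.1476, 0.1499, 0.1447, 0.2321, 0.1696]
t=3: π = [0.1525, 0.1468, 0.1487, 0.1487, 0.2306, 0.1726]
t=4: π = [0.1535, 0.1464, 0.1496, 0.1478, 0.2304, 0.1724]
t=5: π = [0.1531, 0.1464, 0.1495, 0.1481, 0.2304, 0.1725]

π = [0.1531, 0.1464, 0.1495, 0.1481, 0.2304, 0.1725]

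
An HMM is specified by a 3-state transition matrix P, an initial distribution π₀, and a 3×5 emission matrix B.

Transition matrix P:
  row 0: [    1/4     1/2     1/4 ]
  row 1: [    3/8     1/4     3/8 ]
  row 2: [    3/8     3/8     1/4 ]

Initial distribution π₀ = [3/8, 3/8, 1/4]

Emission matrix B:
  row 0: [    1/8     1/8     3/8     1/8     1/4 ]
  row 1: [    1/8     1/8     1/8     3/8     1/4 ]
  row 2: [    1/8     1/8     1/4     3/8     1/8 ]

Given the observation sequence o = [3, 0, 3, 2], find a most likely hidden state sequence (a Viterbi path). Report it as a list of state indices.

t=0: δ = [4.688e-02, 1.406e-01, 9.375e-02]  (obs o_0=3)
t=1: δ = [6.592e-03, 4.395e-03, 6.592e-03]  ψ = [1, 1, 1]  (obs o_1=0)
t=2: δ = [3.090e-04, 1.236e-03, 6.180e-04]  ψ = [2, 0, 0]  (obs o_2=3)
t=3: δ = [1.738e-04, 3.862e-05, 1.159e-04]  ψ = [1, 1, 1]  (obs o_3=2)
backtrack: best end state = 0; path = [1, 0, 1, 0]

path = [1, 0, 1, 0]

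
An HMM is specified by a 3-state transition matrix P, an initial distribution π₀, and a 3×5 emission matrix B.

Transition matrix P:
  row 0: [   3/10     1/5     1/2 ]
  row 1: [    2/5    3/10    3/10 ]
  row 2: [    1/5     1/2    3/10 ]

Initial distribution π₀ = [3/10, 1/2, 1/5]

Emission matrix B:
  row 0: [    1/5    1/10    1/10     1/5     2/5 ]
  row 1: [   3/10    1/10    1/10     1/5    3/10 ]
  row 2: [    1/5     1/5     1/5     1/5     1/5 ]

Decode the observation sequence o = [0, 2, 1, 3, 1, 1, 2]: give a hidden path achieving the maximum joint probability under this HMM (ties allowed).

t=0: δ = [6.000e-02, 1.500e-01, 4.000e-02]  (obs o_0=0)
t=1: δ = [6.000e-03, 4.500e-03, 9.000e-03]  ψ = [1, 1, 1]  (obs o_1=2)
t=2: δ = [1.800e-04, 4.500e-04, 6.000e-04]  ψ = [0, 2, 0]  (obs o_2=1)
t=3: δ = [3.600e-05, 6.000e-05, 3.600e-05]  ψ = [1, 2, 2]  (obs o_3=3)
t=4: δ = [2.400e-06, 1.800e-06, 3.600e-06]  ψ = [1, 1, 0]  (obs o_4=1)
t=5: δ = [7.200e-08, 1.800e-07, 2.400e-07]  ψ = [0, 2, 0]  (obs o_5=1)
t=6: δ = [7.200e-09, 1.200e-08, 1.440e-08]  ψ = [1, 2, 2]  (obs o_6=2)
backtrack: best end state = 2; path = [1, 0, 2, 1, 0, 2, 2]

path = [1, 0, 2, 1, 0, 2, 2]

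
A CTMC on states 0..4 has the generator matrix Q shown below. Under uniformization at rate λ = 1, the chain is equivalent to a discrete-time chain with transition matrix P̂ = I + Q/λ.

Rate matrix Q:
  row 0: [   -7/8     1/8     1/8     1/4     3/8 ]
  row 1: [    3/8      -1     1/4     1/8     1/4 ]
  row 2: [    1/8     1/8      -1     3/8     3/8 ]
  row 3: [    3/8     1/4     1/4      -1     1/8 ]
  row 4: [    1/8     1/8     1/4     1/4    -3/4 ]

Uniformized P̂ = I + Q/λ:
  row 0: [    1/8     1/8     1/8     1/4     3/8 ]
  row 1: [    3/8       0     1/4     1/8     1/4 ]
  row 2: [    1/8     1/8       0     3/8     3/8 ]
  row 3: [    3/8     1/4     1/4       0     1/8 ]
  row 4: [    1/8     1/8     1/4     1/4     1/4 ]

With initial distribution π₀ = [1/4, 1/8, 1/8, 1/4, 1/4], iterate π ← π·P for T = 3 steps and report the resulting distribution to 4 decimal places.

t=0: π = [0.2500, 0.1250, 0.1250, 0.2500, 0.2500]
t=1: π = [0.2188, 0.1406, 0.1875, 0.1875, 0.2656]
t=2: π = [0.2070, 0.1309, 0.1758, 0.2090, 0.2773]
t=3: π = [0.2100, 0.1348, 0.1802, 0.2034, 0.2717]

π = [0.2100, 0.1348, 0.1802, 0.2034, 0.2717]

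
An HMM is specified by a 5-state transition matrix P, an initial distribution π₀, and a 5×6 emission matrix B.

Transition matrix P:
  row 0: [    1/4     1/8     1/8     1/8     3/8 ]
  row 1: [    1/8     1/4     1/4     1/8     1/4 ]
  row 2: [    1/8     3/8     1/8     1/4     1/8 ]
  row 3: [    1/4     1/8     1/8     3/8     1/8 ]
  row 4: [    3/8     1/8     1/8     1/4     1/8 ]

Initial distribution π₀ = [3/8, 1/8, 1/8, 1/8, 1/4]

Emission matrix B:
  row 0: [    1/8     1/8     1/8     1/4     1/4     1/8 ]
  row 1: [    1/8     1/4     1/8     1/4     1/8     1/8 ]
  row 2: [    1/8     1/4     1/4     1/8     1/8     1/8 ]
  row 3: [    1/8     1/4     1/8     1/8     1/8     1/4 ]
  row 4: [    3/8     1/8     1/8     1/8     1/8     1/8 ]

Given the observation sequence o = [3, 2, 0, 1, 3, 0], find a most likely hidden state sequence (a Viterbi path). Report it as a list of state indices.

t=0: δ = [9.375e-02, 3.125e-02, 1.562e-02, 1.562e-02, 3.125e-02]  (obs o_0=3)
t=1: δ = [2.930e-03, 1.465e-03, 2.930e-03, 1.465e-03, 4.395e-03]  ψ = [0, 0, 0, 0, 0]  (obs o_1=2)
t=2: δ = [2.060e-04, 1.373e-04, 6.866e-05, 1.373e-04, 4.120e-04]  ψ = [4, 2, 4, 4, 0]  (obs o_2=0)
t=3: δ = [1.931e-05, 1.287e-05, 1.287e-05, 2.575e-05, 9.656e-06]  ψ = [4, 4, 4, 4, 0]  (obs o_3=1)
t=4: δ = [1.609e-06, 1.207e-06, 4.023e-07, 1.207e-06, 9.052e-07]  ψ = [3, 2, 1, 3, 0]  (obs o_4=3)
t=5: δ = [5.029e-08, 3.772e-08, 3.772e-08, 5.658e-08, 2.263e-07]  ψ = [0, 1, 1, 3, 0]  (obs o_5=0)
backtrack: best end state = 4; path = [0, 0, 4, 3, 0, 4]

path = [0, 0, 4, 3, 0, 4]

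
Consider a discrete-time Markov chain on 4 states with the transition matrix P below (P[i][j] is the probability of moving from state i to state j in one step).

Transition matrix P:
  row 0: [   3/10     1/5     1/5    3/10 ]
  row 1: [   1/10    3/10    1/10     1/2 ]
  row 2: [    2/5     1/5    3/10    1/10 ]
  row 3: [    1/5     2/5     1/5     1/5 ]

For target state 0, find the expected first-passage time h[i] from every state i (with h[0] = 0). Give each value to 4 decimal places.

h = [0.0000, 5.4545, 3.6869, 4.8990]

First-step conditioning: h[0] = 0; for i ≠ 0, h[i] = 1 + Σ_k P[i][k]·h[k].
  h[1] = 1 + 3/10·h[1] + 1/10·h[2] + 1/2·h[3]
  h[2] = 1 + 1/5·h[1] + 3/10·h[2] + 1/10·h[3]
  h[3] = 1 + 2/5·h[1] + 1/5·h[2] + 1/5·h[3]
Solving the 3×3 linear system over states ≠ 0 gives exactly h = [0, 60/11, 365/99, 485/99] (h[0] = 0 is the target).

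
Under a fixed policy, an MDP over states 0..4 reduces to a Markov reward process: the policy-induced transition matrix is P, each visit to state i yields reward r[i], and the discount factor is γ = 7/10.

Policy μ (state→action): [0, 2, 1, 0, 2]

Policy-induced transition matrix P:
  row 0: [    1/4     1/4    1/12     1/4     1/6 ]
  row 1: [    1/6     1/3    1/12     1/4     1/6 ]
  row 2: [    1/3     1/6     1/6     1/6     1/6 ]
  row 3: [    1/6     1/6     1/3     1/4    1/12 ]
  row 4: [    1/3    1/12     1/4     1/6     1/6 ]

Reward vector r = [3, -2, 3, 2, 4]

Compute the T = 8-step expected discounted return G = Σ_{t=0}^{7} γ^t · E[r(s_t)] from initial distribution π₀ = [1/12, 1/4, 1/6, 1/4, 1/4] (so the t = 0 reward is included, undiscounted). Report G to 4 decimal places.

G = 5.8351

t=0: π = [0.0833, 0.2500, 0.1667, 0.2500, 0.2500], E[r] = 1.7500, γ^t·E[r] = 1.750000, running G = 1.750000
t=1: π = [0.2431, 0.1944, 0.2014, 0.2153, 0.1458], E[r] = 1.9583, γ^t·E[r] = 1.370833, running G = 3.120833
t=2: π = [0.2448, 0.2072, 0.1782, 0.2211, 0.1487], E[r] = 1.8918, γ^t·E[r] = 0.926973, running G = 4.047807
t=3: π = [0.2416, 0.2092, 0.1782, 0.2228, 0.1482], E[r] = 1.8795, γ^t·E[r] = 0.644663, running G = 4.692470
t=4: π = [0.2412, 0.2093, 0.1786, 0.2228, 0.1481], E[r] = 1.8788, γ^t·E[r] = 0.451091, running G = 5.143561
t=5: π = [0.2412, 0.2093, 0.1786, 0.2228, 0.1481], E[r] = 1.8788, γ^t·E[r] = 0.315765, running G = 5.459326
t=6: π = [0.2412, 0.2093, 0.1786, 0.2228, 0.1481], E[r] = 1.8788, γ^t·E[r] = 0.221035, running G = 5.680361
t=7: π = [0.2412, 0.2093, 0.1786, 0.2228, 0.1481], E[r] = 1.8788, γ^t·E[r] = 0.154725, running G = 5.835086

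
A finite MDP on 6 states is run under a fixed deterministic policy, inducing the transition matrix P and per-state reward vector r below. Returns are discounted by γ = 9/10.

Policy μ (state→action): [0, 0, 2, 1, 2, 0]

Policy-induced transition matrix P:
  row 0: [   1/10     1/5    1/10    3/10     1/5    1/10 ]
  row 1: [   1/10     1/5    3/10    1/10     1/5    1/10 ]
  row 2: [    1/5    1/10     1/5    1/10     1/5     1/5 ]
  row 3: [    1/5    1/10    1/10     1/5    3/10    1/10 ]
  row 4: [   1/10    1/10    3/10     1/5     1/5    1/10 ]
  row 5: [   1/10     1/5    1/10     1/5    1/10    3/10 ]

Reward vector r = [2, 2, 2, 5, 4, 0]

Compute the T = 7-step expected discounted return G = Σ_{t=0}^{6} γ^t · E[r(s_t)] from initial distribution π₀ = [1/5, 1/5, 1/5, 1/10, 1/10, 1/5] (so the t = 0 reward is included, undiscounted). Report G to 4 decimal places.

G = 13.2240

t=0: π = [0.2000, 0.2000, 0.2000, 0.1000, 0.1000, 0.2000], E[r] = 2.1000, γ^t·E[r] = 2.100000, running G = 2.100000
t=1: π = [0.1300, 0.1600, 0.1800, 0.1800, 0.1900, 0.1600], E[r] = 2.6000, γ^t·E[r] = 2.340000, running G = 4.440000
t=2: π = [0.1360, 0.1450, 0.1880, 0.1790, 0.2020, 0.1500], E[r] = 2.6410, γ^t·E[r] = 2.139210, running G = 6.579210
t=3: π = [0.1367, 0.1431, 0.1882, 0.1803, 0.2029, 0.1488], E[r] = 2.6491, γ^t·E[r] = 1.931194, running G = 8.510404
t=4: π = [0.1369, 0.1429, 0.1880, 0.1805, 0.2032, 0.1486], E[r] = 2.6508, γ^t·E[r] = 1.739164, running G = 10.249568
t=5: π = [0.1369, 0.1428, 0.1880, 0.1806, 0.2032, 0.1485], E[r] = 2.6511, γ^t·E[r] = 1.565476, running G = 11.815043
t=6: π = [0.1369, 0.1428, 0.1880, 0.1806, 0.2032, 0.1485], E[r] = 2.6512, γ^t·E[r] = 1.408964, running G = 13.224008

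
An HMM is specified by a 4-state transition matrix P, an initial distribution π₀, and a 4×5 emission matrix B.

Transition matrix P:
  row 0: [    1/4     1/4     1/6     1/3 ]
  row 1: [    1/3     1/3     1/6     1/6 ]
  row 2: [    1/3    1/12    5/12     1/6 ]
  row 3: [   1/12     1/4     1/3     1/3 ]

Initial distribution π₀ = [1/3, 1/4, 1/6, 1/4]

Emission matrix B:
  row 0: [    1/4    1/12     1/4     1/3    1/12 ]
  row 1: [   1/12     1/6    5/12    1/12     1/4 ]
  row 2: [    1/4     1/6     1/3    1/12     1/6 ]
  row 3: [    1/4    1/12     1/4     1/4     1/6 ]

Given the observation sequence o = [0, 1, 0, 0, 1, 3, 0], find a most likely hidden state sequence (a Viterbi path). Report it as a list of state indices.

path = [3, 2, 2, 2, 2, 0, 3]

t=0: δ = [8.333e-02, 2.083e-02, 4.167e-02, 6.250e-02]  (obs o_0=0)
t=1: δ = [1.736e-03, 3.472e-03, 3.472e-03, 2.315e-03]  ψ = [0, 0, 3, 0]  (obs o_1=1)
t=2: δ = [2.894e-04, 9.645e-05, 3.617e-04, 1.929e-04]  ψ = [1, 1, 2, 3]  (obs o_2=0)
t=3: δ = [3.014e-05, 6.028e-06, 3.768e-05, 2.411e-05]  ψ = [2, 0, 2, 0]  (obs o_3=0)
t=4: δ = [1.047e-06, 1.256e-06, 2.616e-06, 8.372e-07]  ψ = [2, 0, 2, 0]  (obs o_4=1)
t=5: δ = [2.907e-07, 3.489e-08, 9.085e-08, 1.090e-07]  ψ = [2, 1, 2, 2]  (obs o_5=3)
t=6: δ = [1.817e-08, 6.056e-09, 1.211e-08, 2.423e-08]  ψ = [0, 0, 0, 0]  (obs o_6=0)
backtrack: best end state = 3; path = [3, 2, 2, 2, 2, 0, 3]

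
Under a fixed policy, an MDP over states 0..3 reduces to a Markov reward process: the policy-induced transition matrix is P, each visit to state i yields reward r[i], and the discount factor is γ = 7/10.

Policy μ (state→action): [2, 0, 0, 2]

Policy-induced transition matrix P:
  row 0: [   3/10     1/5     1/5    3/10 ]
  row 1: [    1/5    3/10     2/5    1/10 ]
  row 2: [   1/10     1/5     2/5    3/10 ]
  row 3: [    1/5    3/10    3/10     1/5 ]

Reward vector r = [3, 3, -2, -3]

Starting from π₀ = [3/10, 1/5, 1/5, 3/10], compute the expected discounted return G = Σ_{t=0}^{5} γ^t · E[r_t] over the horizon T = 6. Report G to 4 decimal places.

t=0: π = [0.3000, 0.2000, 0.2000, 0.3000], E[r] = 0.2000, γ^t·E[r] = 0.200000, running G = 0.200000
t=1: π = [0.2100, 0.2500, 0.3100, 0.2300], E[r] = 0.0700, γ^t·E[r] = 0.049000, running G = 0.249000
t=2: π = [0.1900, 0.2480, 0.3350, 0.2270], E[r] = -0.0370, γ^t·E[r] = -0.018130, running G = 0.230870
t=3: π = [0.1855, 0.2475, 0.3393, 0.2277], E[r] = -0.0627, γ^t·E[r] = -0.021506, running G = 0.209364
t=4: π = [0.1846, 0.2475, 0.3401, 0.2277], E[r] = -0.0670, γ^t·E[r] = -0.016094, running G = 0.193270
t=5: π = [0.1844, 0.2475, 0.3403, 0.2277], E[r] = -0.0679, γ^t·E[r] = -0.011404, running G = 0.181866

G = 0.1819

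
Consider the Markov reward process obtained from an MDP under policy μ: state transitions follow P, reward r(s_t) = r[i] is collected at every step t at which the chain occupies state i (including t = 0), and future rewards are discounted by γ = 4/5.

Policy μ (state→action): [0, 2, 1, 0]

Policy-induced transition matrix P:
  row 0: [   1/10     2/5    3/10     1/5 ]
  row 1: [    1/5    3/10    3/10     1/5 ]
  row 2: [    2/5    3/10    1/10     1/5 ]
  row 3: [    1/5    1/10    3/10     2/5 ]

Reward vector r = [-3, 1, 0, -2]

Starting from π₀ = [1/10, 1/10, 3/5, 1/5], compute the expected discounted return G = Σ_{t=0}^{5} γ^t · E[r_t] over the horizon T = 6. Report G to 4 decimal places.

G = -3.1845

t=0: π = [0.1000, 0.1000, 0.6000, 0.2000], E[r] = -0.6000, γ^t·E[r] = -0.600000, running G = -0.600000
t=1: π = [0.3100, 0.2700, 0.1800, 0.2400], E[r] = -1.1400, γ^t·E[r] = -0.912000, running G = -1.512000
t=2: π = [0.2050, 0.2830, 0.2640, 0.2480], E[r] = -0.8280, γ^t·E[r] = -0.529920, running G = -2.041920
t=3: π = [0.2323, 0.2709, 0.2472, 0.2496], E[r] = -0.9252, γ^t·E[r] = -0.473702, running G = -2.515622
t=4: π = [0.2262, 0.2733, 0.2506, 0.2499], E[r] = -0.9052, γ^t·E[r] = -0.370754, running G = -2.886376
t=5: π = [0.2275, 0.2726, 0.2499, 0.2500], E[r] = -0.9098, γ^t·E[r] = -0.298125, running G = -3.184501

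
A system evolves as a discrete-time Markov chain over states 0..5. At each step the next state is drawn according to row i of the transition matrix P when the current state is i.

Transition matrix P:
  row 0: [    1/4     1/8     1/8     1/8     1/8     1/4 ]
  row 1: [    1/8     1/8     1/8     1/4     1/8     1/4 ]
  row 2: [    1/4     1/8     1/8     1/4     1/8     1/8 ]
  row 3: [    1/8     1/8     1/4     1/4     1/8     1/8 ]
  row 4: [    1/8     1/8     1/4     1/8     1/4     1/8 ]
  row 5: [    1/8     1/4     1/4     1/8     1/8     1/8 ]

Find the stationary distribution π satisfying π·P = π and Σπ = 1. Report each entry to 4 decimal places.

Balance equations π_j = Σ_i π_i·P[i][j]:
  π_0 = 1/4·π_0 + 1/8·π_1 + 1/4·π_2 + 1/8·π_3 + 1/8·π_4 + 1/8·π_5
  π_1 = 1/8·π_0 + 1/8·π_1 + 1/8·π_2 + 1/8·π_3 + 1/8·π_4 + 1/4·π_5
  π_2 = 1/8·π_0 + 1/8·π_1 + 1/8·π_2 + 1/4·π_3 + 1/4·π_4 + 1/4·π_5
  π_3 = 1/8·π_0 + 1/4·π_1 + 1/4·π_2 + 1/4·π_3 + 1/8·π_4 + 1/8·π_5
  π_4 = 1/8·π_0 + 1/8·π_1 + 1/8·π_2 + 1/8·π_3 + 1/4·π_4 + 1/8·π_5
  normalize: π_0 + π_1 + π_2 + π_3 + π_4 + π_5 = 1
Solving the linear system gives exactly π = [684/4033, 587/4033, 755/4033, 5375/28231, 1/7, 663/4033].

π = [0.1696, 0.1455, 0.1872, 0.1904, 0.1429, 0.1644]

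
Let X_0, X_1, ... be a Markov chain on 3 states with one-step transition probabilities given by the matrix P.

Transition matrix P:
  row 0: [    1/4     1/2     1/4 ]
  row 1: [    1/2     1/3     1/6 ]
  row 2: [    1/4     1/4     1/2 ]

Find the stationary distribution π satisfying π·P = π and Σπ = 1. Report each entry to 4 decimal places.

Balance equations π_j = Σ_i π_i·P[i][j]:
  π_0 = 1/4·π_0 + 1/2·π_1 + 1/4·π_2
  π_1 = 1/2·π_0 + 1/3·π_1 + 1/4·π_2
  normalize: π_0 + π_1 + π_2 = 1
Solving the linear system gives exactly π = [14/41, 15/41, 12/41].

π = [0.3415, 0.3659, 0.2927]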